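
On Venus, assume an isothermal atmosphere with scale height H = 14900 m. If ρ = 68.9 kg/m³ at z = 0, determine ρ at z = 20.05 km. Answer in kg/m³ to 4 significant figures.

In an isothermal atmosphere, density decays like pressure: ρ = ρ₀ exp(−z/H).
z/H = 20050/14900 = 1.3456; exp(−1.3456) = 0.26038.
ρ = 68.9 × 0.26038 = 17.940 kg/m³.

ρ ≈ 17.94 kg/m³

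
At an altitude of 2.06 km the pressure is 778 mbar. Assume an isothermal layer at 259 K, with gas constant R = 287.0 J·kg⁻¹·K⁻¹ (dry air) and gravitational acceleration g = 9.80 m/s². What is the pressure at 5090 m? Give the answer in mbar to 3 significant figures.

Scale height: H = RT/g = 287.0 × 259 / 9.80 = 7585.0 m.
Between two levels, P₂ = P₁ exp(−Δz/H) with Δz = z₂ − z₁.
Δz = 5090.0 − 2060.0 = 3030.0 m; Δz/H = 3030.0/7585.0 = 0.39947.
P₂ = 778 × exp(−0.39947) = 778 × 0.67068 = 521.79 mbar.

P ≈ 522 mbar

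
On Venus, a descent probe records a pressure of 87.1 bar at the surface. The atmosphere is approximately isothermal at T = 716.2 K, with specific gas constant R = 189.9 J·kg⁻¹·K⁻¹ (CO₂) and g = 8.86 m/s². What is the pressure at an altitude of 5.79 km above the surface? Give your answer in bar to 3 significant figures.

P ≈ 59.7 bar

Scale height: H = RT/g = 189.9 × 716.2 / 8.86 = 15351 m.
Barometric formula: P = P₀ exp(−z/H).
z/H = 5790.0/15351 = 0.37717; exp(−0.37717) = 0.68580.
P = 87.1 × 0.68580 = 59.733 bar.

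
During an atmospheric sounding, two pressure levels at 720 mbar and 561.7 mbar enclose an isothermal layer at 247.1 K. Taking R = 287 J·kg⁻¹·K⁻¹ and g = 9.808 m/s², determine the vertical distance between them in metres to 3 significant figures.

Hypsometric equation: Δz = (R T̄/g) ln(P₁/P₂).
R T̄/g = 287 × 247.1 / 9.808 = 7230.6 m.
ln(720/561.7) = ln(1.2818) = 0.24827.
Δz = 7230.6 × 0.24827 = 1795.1 m.

Δz ≈ 1800 m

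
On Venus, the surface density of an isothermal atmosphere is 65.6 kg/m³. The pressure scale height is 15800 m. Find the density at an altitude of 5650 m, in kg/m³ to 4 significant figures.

ρ ≈ 45.88 kg/m³

In an isothermal atmosphere, density decays like pressure: ρ = ρ₀ exp(−z/H).
z/H = 5650.0/15800 = 0.35759; exp(−0.35759) = 0.69936.
ρ = 65.6 × 0.69936 = 45.878 kg/m³.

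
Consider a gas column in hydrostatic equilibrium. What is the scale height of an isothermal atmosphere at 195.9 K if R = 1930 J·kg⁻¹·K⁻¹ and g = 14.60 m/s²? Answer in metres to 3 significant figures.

The scale height of an isothermal atmosphere is H = RT/g.
H = 1930 × 195.9 / 14.60 = 378090/14.60 = 25897 m.

H ≈ 25900 m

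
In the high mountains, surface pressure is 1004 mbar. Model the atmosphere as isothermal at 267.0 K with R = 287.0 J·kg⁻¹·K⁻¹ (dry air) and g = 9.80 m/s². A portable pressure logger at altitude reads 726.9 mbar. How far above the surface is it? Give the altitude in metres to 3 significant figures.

z ≈ 2530 m

Scale height: H = RT/g = 287.0 × 267.0 / 9.80 = 7819.3 m.
Invert the barometric formula: z = H ln(P₀/P).
P₀/P = 1004/726.9 = 1.3812; ln(1.3812) = 0.32295.
z = 7819.3 × 0.32295 = 2525.2 m.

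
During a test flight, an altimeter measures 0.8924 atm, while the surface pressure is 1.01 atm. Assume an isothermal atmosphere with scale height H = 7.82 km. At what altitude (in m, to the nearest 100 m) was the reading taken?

z ≈ 1000 m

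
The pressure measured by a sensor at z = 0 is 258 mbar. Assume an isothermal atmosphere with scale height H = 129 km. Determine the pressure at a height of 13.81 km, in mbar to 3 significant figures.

Barometric formula: P = P₀ exp(−z/H).
z/H = 13810/129000 = 0.10705; exp(−0.10705) = 0.89848.
P = 258 × 0.89848 = 231.81 mbar.

P ≈ 232 mbar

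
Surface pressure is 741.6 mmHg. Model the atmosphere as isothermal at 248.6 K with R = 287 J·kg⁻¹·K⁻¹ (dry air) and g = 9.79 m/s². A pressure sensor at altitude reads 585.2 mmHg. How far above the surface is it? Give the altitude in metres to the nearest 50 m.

z ≈ 1750 m

Scale height: H = RT/g = 287 × 248.6 / 9.79 = 7287.9 m.
Invert the barometric formula: z = H ln(P₀/P).
P₀/P = 741.6/585.2 = 1.2673; ln(1.2673) = 0.23689.
z = 7287.9 × 0.23689 = 1726.4 m.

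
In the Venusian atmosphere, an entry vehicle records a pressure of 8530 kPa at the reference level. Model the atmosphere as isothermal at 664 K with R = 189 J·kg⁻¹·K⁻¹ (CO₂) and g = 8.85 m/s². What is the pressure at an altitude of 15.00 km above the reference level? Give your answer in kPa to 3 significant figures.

P ≈ 2960 kPa

Scale height: H = RT/g = 189 × 664 / 8.85 = 14180 m.
Barometric formula: P = P₀ exp(−z/H).
z/H = 15000/14180 = 1.0578; exp(−1.0578) = 0.34722.
P = 8530 × 0.34722 = 2961.8 kPa.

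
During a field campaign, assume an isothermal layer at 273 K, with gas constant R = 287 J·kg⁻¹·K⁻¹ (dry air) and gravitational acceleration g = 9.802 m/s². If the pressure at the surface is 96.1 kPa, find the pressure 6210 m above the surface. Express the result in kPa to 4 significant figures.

Scale height: H = RT/g = 287 × 273 / 9.802 = 7993.4 m.
Barometric formula: P = P₀ exp(−z/H).
z/H = 6210.0/7993.4 = 0.77689; exp(−0.77689) = 0.45983.
P = 96.1 × 0.45983 = 44.190 kPa.

P ≈ 44.19 kPa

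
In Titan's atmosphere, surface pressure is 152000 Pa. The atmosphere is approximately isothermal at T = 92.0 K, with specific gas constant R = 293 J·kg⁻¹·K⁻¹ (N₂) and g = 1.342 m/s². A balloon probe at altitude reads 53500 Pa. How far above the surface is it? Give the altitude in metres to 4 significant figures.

z ≈ 20970 m

Scale height: H = RT/g = 293 × 92.0 / 1.342 = 20086 m.
Invert the barometric formula: z = H ln(P₀/P).
P₀/P = 152000/53500 = 2.8411; ln(2.8411) = 1.0442.
z = 20086 × 1.0442 = 20974 m.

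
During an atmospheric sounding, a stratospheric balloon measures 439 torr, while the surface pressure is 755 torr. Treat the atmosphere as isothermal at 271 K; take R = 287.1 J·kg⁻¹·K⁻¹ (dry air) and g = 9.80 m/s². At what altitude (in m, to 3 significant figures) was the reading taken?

Scale height: H = RT/g = 287.1 × 271 / 9.80 = 7939.2 m.
Invert the barometric formula: z = H ln(P₀/P).
P₀/P = 755/439 = 1.7198; ln(1.7198) = 0.54221.
z = 7939.2 × 0.54221 = 4304.7 m.

z ≈ 4300 m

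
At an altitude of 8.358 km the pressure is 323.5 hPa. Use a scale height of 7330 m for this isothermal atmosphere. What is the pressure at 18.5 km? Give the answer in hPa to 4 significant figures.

P ≈ 81.09 hPa

Between two levels, P₂ = P₁ exp(−Δz/H) with Δz = z₂ − z₁.
Δz = 18500 − 8358.0 = 10142 m; Δz/H = 10142/7330.0 = 1.3836.
P₂ = 323.5 × exp(−1.3836) = 323.5 × 0.25067 = 81.092 hPa.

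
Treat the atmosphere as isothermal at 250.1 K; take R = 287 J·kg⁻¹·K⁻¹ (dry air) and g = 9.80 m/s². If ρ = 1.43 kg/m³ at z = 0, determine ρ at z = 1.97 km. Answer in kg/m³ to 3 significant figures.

Scale height: H = RT/g = 287 × 250.1 / 9.80 = 7324.4 m.
In an isothermal atmosphere, density decays like pressure: ρ = ρ₀ exp(−z/H).
z/H = 1970.0/7324.4 = 0.26896; exp(−0.26896) = 0.76417.
ρ = 1.43 × 0.76417 = 1.0928 kg/m³.

ρ ≈ 1.09 kg/m³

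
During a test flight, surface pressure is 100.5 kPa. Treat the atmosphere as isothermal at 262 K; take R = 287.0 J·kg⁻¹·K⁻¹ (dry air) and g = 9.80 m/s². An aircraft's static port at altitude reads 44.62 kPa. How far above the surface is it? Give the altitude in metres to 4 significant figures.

z ≈ 6230 m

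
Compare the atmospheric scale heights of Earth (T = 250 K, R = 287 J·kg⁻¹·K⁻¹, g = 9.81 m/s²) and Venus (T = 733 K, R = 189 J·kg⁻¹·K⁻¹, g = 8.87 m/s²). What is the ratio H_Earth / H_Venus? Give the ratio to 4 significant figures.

H_Earth/H_Venus ≈ 0.4683

H = RT/g for each body.
H_Earth = 287 × 250 / 9.81 = 7314.0 m.
H_Venus = 189 × 733 / 8.87 = 15619 m.
H_Earth/H_Venus = 7314.0/15619 = 0.46828.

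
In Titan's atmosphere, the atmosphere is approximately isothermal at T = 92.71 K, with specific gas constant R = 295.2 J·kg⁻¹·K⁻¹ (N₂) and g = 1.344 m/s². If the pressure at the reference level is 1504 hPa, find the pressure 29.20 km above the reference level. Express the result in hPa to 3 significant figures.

Scale height: H = RT/g = 295.2 × 92.71 / 1.344 = 20363 m.
Barometric formula: P = P₀ exp(−z/H).
z/H = 29200/20363 = 1.4340; exp(−1.4340) = 0.23835.
P = 1504 × 0.23835 = 358.48 hPa.

P ≈ 358 hPa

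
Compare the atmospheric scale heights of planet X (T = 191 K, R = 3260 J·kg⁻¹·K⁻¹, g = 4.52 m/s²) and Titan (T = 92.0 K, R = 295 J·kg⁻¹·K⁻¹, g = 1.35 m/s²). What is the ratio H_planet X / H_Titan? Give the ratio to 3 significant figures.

H = RT/g for each body.
H_planet X = 3260 × 191 / 4.52 = 137760 m.
H_Titan = 295 × 92.0 / 1.35 = 20104 m.
H_planet X/H_Titan = 137760/20104 = 6.8524.

H_planet X/H_Titan ≈ 6.85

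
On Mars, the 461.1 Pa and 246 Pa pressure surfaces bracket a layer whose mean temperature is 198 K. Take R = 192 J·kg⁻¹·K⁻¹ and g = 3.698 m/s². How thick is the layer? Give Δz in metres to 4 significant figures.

Δz ≈ 6459 m

Hypsometric equation: Δz = (R T̄/g) ln(P₁/P₂).
R T̄/g = 192 × 198 / 3.698 = 10280 m.
ln(461.1/246) = ln(1.8744) = 0.62829.
Δz = 10280 × 0.62829 = 6458.8 m.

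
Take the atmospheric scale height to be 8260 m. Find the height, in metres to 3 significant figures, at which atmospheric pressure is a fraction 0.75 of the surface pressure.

Set P/P₀ = exp(−z/H) = 0.75, so z = −H ln(0.75).
−ln(0.75) = 0.28768; z = 8260.0 × 0.28768 = 2376.2 m.

z ≈ 2380 m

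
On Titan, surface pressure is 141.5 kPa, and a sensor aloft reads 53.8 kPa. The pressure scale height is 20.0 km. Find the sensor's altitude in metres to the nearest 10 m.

Invert the barometric formula: z = H ln(P₀/P).
P₀/P = 141.5/53.8 = 2.6301; ln(2.6301) = 0.96702.
z = 20000 × 0.96702 = 19340 m.

z ≈ 19340 m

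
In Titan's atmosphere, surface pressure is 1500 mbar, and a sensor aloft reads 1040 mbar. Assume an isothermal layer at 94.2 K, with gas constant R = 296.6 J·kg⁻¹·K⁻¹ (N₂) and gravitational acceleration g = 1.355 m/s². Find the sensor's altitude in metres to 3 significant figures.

z ≈ 7550 m

Scale height: H = RT/g = 296.6 × 94.2 / 1.355 = 20620 m.
Invert the barometric formula: z = H ln(P₀/P).
P₀/P = 1500/1040 = 1.4423; ln(1.4423) = 0.36624.
z = 20620 × 0.36624 = 7551.9 m.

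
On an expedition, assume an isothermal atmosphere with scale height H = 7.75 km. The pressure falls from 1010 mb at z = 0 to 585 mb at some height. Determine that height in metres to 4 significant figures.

z ≈ 4232 m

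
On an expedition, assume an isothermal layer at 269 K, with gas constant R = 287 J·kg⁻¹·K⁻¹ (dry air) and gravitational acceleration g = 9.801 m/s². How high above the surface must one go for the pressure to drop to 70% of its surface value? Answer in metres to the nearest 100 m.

z ≈ 2800 m

Scale height: H = RT/g = 287 × 269 / 9.801 = 7877.1 m.
Set P/P₀ = exp(−z/H) = 0.7, so z = −H ln(0.7).
−ln(0.7) = 0.35667; z = 7877.1 × 0.35667 = 2809.5 m.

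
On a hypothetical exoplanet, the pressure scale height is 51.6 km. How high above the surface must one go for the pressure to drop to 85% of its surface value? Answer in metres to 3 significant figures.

z ≈ 8390 m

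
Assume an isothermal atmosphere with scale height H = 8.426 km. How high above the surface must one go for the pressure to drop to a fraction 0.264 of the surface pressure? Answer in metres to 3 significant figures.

Set P/P₀ = exp(−z/H) = 0.264, so z = −H ln(0.264).
−ln(0.264) = 1.3318; z = 8426.0 × 1.3318 = 11222 m.

z ≈ 11200 m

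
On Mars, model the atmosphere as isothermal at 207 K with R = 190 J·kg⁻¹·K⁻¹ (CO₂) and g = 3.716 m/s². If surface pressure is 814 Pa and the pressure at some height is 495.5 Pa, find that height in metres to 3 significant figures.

z ≈ 5250 m

Scale height: H = RT/g = 190 × 207 / 3.716 = 10584 m.
Invert the barometric formula: z = H ln(P₀/P).
P₀/P = 814/495.5 = 1.6428; ln(1.6428) = 0.49640.
z = 10584 × 0.49640 = 5253.9 m.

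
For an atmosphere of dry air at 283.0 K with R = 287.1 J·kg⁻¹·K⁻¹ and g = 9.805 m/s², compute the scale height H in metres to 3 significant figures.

H ≈ 8290 m

The scale height of an isothermal atmosphere is H = RT/g.
H = 287.1 × 283.0 / 9.805 = 81249/9.805 = 8286.5 m.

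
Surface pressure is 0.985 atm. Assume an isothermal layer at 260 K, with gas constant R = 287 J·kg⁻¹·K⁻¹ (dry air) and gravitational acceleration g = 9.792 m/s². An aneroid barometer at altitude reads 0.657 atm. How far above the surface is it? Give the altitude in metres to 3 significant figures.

z ≈ 3090 m

Scale height: H = RT/g = 287 × 260 / 9.792 = 7620.5 m.
Invert the barometric formula: z = H ln(P₀/P).
P₀/P = 0.985/0.657 = 1.4992; ln(1.4992) = 0.40493.
z = 7620.5 × 0.40493 = 3085.8 m.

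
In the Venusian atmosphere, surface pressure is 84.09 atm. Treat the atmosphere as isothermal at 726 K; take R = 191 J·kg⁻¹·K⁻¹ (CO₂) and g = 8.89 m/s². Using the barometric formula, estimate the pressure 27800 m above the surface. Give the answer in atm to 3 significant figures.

Scale height: H = RT/g = 191 × 726 / 8.89 = 15598 m.
Barometric formula: P = P₀ exp(−z/H).
z/H = 27800/15598 = 1.7823; exp(−1.7823) = 0.16825.
P = 84.09 × 0.16825 = 14.148 atm.

P ≈ 14.1 atm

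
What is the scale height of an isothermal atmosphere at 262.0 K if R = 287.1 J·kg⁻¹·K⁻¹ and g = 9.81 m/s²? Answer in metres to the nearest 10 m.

The scale height of an isothermal atmosphere is H = RT/g.
H = 287.1 × 262.0 / 9.81 = 75220/9.81 = 7667.7 m.

H ≈ 7670 m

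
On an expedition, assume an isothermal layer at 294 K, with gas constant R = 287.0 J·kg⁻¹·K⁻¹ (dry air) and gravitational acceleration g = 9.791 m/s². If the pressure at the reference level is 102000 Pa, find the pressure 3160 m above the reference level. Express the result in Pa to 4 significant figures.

P ≈ 70690 Pa

Scale height: H = RT/g = 287.0 × 294 / 9.791 = 8617.9 m.
Barometric formula: P = P₀ exp(−z/H).
z/H = 3160.0/8617.9 = 0.36668; exp(−0.36668) = 0.69303.
P = 102000 × 0.69303 = 70689 Pa.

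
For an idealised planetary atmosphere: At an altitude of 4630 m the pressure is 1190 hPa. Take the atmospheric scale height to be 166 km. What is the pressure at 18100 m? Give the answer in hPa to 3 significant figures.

Between two levels, P₂ = P₁ exp(−Δz/H) with Δz = z₂ − z₁.
Δz = 18100 − 4630.0 = 13470 m; Δz/H = 13470/166000 = 0.081145.
P₂ = 1190 × exp(−0.081145) = 1190 × 0.92206 = 1097.3 hPa.

P ≈ 1100 hPa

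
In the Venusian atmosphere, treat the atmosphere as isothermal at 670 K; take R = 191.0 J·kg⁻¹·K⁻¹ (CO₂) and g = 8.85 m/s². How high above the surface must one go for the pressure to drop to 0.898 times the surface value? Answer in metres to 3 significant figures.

z ≈ 1560 m

Scale height: H = RT/g = 191.0 × 670 / 8.85 = 14460 m.
Set P/P₀ = exp(−z/H) = 0.898, so z = −H ln(0.898).
−ln(0.898) = 0.10759; z = 14460 × 0.10759 = 1555.8 m.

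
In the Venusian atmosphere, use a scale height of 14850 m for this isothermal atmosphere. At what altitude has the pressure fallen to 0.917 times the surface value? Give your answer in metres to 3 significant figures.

z ≈ 1290 m

Set P/P₀ = exp(−z/H) = 0.917, so z = −H ln(0.917).
−ln(0.917) = 0.086648; z = 14850 × 0.086648 = 1286.7 m.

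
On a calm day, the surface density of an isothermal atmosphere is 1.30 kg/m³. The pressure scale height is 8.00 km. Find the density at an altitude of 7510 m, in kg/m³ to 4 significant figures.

In an isothermal atmosphere, density decays like pressure: ρ = ρ₀ exp(−z/H).
z/H = 7510.0/8000.0 = 0.93875; exp(−0.93875) = 0.39112.
ρ = 1.30 × 0.39112 = 0.50846 kg/m³.

ρ ≈ 0.5085 kg/m³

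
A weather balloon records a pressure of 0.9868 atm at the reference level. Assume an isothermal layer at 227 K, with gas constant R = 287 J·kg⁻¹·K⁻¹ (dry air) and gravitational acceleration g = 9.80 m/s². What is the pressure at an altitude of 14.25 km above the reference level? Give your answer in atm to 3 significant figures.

P ≈ 0.116 atm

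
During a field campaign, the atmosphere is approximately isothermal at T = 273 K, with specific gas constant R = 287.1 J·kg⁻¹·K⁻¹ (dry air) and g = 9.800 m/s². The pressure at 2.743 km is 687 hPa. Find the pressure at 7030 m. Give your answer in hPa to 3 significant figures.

Scale height: H = RT/g = 287.1 × 273 / 9.800 = 7997.8 m.
Between two levels, P₂ = P₁ exp(−Δz/H) with Δz = z₂ − z₁.
Δz = 7030.0 − 2743.0 = 4287.0 m; Δz/H = 4287.0/7997.8 = 0.53602.
P₂ = 687 × exp(−0.53602) = 687 × 0.58507 = 401.94 hPa.

P ≈ 402 hPa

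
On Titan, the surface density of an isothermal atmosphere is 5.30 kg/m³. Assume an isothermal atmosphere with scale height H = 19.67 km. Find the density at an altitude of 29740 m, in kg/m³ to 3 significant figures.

In an isothermal atmosphere, density decays like pressure: ρ = ρ₀ exp(−z/H).
z/H = 29740/19670 = 1.5119; exp(−1.5119) = 0.22049.
ρ = 5.30 × 0.22049 = 1.1686 kg/m³.

ρ ≈ 1.17 kg/m³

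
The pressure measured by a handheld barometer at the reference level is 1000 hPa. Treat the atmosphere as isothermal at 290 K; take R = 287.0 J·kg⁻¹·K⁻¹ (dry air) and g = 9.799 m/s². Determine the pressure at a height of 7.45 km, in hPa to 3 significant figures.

P ≈ 416 hPa

Scale height: H = RT/g = 287.0 × 290 / 9.799 = 8493.7 m.
Barometric formula: P = P₀ exp(−z/H).
z/H = 7450.0/8493.7 = 0.87712; exp(−0.87712) = 0.41598.
P = 1000 × 0.41598 = 415.98 hPa.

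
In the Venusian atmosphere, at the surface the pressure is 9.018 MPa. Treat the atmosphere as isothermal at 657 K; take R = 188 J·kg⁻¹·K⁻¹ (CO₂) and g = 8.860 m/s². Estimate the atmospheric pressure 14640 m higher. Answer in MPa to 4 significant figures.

Scale height: H = RT/g = 188 × 657 / 8.860 = 13941 m.
Barometric formula: P = P₀ exp(−z/H).
z/H = 14640/13941 = 1.0501; exp(−1.0501) = 0.34990.
P = 9.018 × 0.34990 = 3.1554 MPa.

P ≈ 3.155 MPa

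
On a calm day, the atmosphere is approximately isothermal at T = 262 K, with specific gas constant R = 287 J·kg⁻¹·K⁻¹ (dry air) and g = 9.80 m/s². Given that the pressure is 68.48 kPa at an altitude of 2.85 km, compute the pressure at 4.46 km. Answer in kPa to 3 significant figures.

P ≈ 55.5 kPa

Scale height: H = RT/g = 287 × 262 / 9.80 = 7672.9 m.
Between two levels, P₂ = P₁ exp(−Δz/H) with Δz = z₂ − z₁.
Δz = 4460.0 − 2850.0 = 1610.0 m; Δz/H = 1610.0/7672.9 = 0.20983.
P₂ = 68.48 × exp(−0.20983) = 68.48 × 0.81072 = 55.518 kPa.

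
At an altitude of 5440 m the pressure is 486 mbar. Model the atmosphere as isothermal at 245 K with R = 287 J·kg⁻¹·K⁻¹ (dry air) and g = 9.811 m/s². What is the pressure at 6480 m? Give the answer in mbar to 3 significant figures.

Scale height: H = RT/g = 287 × 245 / 9.811 = 7167.0 m.
Between two levels, P₂ = P₁ exp(−Δz/H) with Δz = z₂ − z₁.
Δz = 6480.0 − 5440.0 = 1040.0 m; Δz/H = 1040.0/7167.0 = 0.14511.
P₂ = 486 × exp(−0.14511) = 486 × 0.86493 = 420.36 mbar.

P ≈ 420 mbar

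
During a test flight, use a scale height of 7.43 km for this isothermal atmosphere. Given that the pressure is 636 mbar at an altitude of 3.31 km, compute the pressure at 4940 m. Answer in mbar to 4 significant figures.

P ≈ 510.7 mbar

Between two levels, P₂ = P₁ exp(−Δz/H) with Δz = z₂ − z₁.
Δz = 4940.0 − 3310.0 = 1630.0 m; Δz/H = 1630.0/7430.0 = 0.21938.
P₂ = 636 × exp(−0.21938) = 636 × 0.80302 = 510.72 mbar.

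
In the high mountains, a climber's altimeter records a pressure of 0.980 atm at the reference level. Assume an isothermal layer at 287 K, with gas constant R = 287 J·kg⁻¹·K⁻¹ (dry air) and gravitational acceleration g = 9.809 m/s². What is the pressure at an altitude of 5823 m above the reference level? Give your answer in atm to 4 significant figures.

Scale height: H = RT/g = 287 × 287 / 9.809 = 8397.3 m.
Barometric formula: P = P₀ exp(−z/H).
z/H = 5823.0/8397.3 = 0.69344; exp(−0.69344) = 0.49985.
P = 0.980 × 0.49985 = 0.48985 atm.

P ≈ 0.4899 atm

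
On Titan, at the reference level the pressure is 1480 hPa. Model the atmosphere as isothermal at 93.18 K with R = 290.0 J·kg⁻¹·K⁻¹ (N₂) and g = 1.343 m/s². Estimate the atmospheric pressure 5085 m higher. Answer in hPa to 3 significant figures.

P ≈ 1150 hPa

Scale height: H = RT/g = 290.0 × 93.18 / 1.343 = 20121 m.
Barometric formula: P = P₀ exp(−z/H).
z/H = 5085.0/20121 = 0.25272; exp(−0.25272) = 0.77669.
P = 1480 × 0.77669 = 1149.5 hPa.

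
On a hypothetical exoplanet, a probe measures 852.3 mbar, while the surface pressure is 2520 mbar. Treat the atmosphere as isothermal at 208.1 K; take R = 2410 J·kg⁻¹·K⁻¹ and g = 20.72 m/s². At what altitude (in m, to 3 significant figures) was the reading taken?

z ≈ 26200 m

Scale height: H = RT/g = 2410 × 208.1 / 20.72 = 24205 m.
Invert the barometric formula: z = H ln(P₀/P).
P₀/P = 2520/852.3 = 2.9567; ln(2.9567) = 1.0841.
z = 24205 × 1.0841 = 26241 m.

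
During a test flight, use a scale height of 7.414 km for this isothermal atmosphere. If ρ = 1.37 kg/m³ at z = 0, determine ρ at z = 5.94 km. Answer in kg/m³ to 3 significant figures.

In an isothermal atmosphere, density decays like pressure: ρ = ρ₀ exp(−z/H).
z/H = 5940.0/7414.0 = 0.80119; exp(−0.80119) = 0.44879.
ρ = 1.37 × 0.44879 = 0.61484 kg/m³.

ρ ≈ 0.615 kg/m³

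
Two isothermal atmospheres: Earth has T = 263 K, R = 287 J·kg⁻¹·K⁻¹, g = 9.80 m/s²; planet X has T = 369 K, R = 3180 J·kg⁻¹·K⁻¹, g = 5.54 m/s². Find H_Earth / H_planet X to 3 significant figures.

H = RT/g for each body.
H_Earth = 287 × 263 / 9.80 = 7702.1 m.
H_planet X = 3180 × 369 / 5.54 = 211810 m.
H_Earth/H_planet X = 7702.1/211810 = 0.036363.

H_Earth/H_planet X ≈ 0.0364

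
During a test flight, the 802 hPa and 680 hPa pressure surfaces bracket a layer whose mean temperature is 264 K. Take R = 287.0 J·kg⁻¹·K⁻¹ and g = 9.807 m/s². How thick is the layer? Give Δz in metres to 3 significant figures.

Δz ≈ 1270 m

Hypsometric equation: Δz = (R T̄/g) ln(P₁/P₂).
R T̄/g = 287.0 × 264 / 9.807 = 7725.9 m.
ln(802/680) = ln(1.1794) = 0.16501.
Δz = 7725.9 × 0.16501 = 1274.9 m.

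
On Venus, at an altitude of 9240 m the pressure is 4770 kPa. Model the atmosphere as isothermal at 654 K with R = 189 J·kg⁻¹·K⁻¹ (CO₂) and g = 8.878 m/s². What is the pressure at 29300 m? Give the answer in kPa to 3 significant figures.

Scale height: H = RT/g = 189 × 654 / 8.878 = 13923 m.
Between two levels, P₂ = P₁ exp(−Δz/H) with Δz = z₂ − z₁.
Δz = 29300 − 9240.0 = 20060 m; Δz/H = 20060/13923 = 1.4408.
P₂ = 4770 × exp(−1.4408) = 4770 × 0.23674 = 1129.2 kPa.

P ≈ 1130 kPa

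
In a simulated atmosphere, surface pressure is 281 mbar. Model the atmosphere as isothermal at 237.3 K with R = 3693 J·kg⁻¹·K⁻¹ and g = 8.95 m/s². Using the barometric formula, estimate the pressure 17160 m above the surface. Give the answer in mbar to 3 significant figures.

P ≈ 236 mbar

Scale height: H = RT/g = 3693 × 237.3 / 8.95 = 97916 m.
Barometric formula: P = P₀ exp(−z/H).
z/H = 17160/97916 = 0.17525; exp(−0.17525) = 0.83925.
P = 281 × 0.83925 = 235.83 mbar.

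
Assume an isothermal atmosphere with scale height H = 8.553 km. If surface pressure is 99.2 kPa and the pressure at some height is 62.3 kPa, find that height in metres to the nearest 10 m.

z ≈ 3980 m

Invert the barometric formula: z = H ln(P₀/P).
P₀/P = 99.2/62.3 = 1.5923; ln(1.5923) = 0.46518.
z = 8553.0 × 0.46518 = 3978.7 m.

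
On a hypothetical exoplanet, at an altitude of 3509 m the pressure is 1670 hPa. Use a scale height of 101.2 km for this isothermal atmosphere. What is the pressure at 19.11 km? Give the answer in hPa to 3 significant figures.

Between two levels, P₂ = P₁ exp(−Δz/H) with Δz = z₂ − z₁.
Δz = 19110 − 3509.0 = 15601 m; Δz/H = 15601/101200 = 0.15416.
P₂ = 1670 × exp(−0.15416) = 1670 × 0.85713 = 1431.4 hPa.

P ≈ 1430 hPa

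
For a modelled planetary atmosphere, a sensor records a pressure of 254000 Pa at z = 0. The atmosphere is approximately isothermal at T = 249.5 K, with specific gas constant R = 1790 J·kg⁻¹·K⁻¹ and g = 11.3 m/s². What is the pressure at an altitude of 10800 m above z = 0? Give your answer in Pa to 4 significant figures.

Scale height: H = RT/g = 1790 × 249.5 / 11.3 = 39523 m.
Barometric formula: P = P₀ exp(−z/H).
z/H = 10800/39523 = 0.27326; exp(−0.27326) = 0.76089.
P = 254000 × 0.76089 = 193270 Pa.

P ≈ 193300 Pa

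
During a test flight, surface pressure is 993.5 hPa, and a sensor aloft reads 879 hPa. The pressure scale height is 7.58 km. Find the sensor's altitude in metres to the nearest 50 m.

z ≈ 950 m

Invert the barometric formula: z = H ln(P₀/P).
P₀/P = 993.5/879 = 1.1303; ln(1.1303) = 0.12248.
z = 7580.0 × 0.12248 = 928.40 m.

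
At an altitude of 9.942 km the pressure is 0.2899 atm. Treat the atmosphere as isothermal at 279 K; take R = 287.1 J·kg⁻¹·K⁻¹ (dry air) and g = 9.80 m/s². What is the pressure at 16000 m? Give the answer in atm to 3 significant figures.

Scale height: H = RT/g = 287.1 × 279 / 9.80 = 8173.6 m.
Between two levels, P₂ = P₁ exp(−Δz/H) with Δz = z₂ − z₁.
Δz = 16000 − 9942.0 = 6058.0 m; Δz/H = 6058.0/8173.6 = 0.74117.
P₂ = 0.2899 × exp(−0.74117) = 0.2899 × 0.47656 = 0.13815 atm.

P ≈ 0.138 atm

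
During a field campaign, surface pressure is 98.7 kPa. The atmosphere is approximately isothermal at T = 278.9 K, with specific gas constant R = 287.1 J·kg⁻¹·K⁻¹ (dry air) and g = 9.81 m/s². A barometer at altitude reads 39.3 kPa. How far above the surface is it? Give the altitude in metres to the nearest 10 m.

z ≈ 7520 m

Scale height: H = RT/g = 287.1 × 278.9 / 9.81 = 8162.3 m.
Invert the barometric formula: z = H ln(P₀/P).
P₀/P = 98.7/39.3 = 2.5115; ln(2.5115) = 0.92088.
z = 8162.3 × 0.92088 = 7516.5 m.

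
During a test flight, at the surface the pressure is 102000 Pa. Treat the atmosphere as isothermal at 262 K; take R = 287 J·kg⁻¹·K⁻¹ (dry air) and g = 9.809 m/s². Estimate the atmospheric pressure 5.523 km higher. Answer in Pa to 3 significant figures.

Scale height: H = RT/g = 287 × 262 / 9.809 = 7665.8 m.
Barometric formula: P = P₀ exp(−z/H).
z/H = 5523.0/7665.8 = 0.72047; exp(−0.72047) = 0.48652.
P = 102000 × 0.48652 = 49625 Pa.

P ≈ 49600 Pa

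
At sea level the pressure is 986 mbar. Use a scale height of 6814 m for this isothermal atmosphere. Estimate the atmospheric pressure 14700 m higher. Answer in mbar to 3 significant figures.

Barometric formula: P = P₀ exp(−z/H).
z/H = 14700/6814.0 = 2.1573; exp(−2.1573) = 0.11564.
P = 986 × 0.11564 = 114.02 mbar.

P ≈ 114 mbar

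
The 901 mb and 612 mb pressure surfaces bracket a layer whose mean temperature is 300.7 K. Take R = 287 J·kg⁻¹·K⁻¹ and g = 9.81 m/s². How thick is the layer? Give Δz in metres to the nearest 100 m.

Δz ≈ 3400 m

Hypsometric equation: Δz = (R T̄/g) ln(P₁/P₂).
R T̄/g = 287 × 300.7 / 9.81 = 8797.2 m.
ln(901/612) = ln(1.4722) = 0.38676.
Δz = 8797.2 × 0.38676 = 3402.4 m.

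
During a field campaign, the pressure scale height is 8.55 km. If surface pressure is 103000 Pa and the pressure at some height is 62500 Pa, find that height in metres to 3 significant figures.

z ≈ 4270 m

Invert the barometric formula: z = H ln(P₀/P).
P₀/P = 103000/62500 = 1.6480; ln(1.6480) = 0.49956.
z = 8550.0 × 0.49956 = 4271.2 m.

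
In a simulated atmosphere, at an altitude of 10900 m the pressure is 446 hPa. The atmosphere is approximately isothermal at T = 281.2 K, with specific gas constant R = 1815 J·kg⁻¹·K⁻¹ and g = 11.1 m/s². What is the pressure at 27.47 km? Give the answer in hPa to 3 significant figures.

P ≈ 311 hPa

Scale height: H = RT/g = 1815 × 281.2 / 11.1 = 45980 m.
Between two levels, P₂ = P₁ exp(−Δz/H) with Δz = z₂ − z₁.
Δz = 27470 − 10900 = 16570 m; Δz/H = 16570/45980 = 0.36037.
P₂ = 446 × exp(−0.36037) = 446 × 0.69742 = 311.05 hPa.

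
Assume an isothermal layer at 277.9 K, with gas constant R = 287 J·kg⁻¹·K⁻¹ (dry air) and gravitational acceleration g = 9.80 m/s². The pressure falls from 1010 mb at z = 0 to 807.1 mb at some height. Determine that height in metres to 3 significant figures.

z ≈ 1830 m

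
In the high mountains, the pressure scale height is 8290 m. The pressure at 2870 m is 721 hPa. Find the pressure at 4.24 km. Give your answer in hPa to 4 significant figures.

Between two levels, P₂ = P₁ exp(−Δz/H) with Δz = z₂ − z₁.
Δz = 4240.0 − 2870.0 = 1370.0 m; Δz/H = 1370.0/8290.0 = 0.16526.
P₂ = 721 × exp(−0.16526) = 721 × 0.84767 = 611.17 hPa.

P ≈ 611.2 hPa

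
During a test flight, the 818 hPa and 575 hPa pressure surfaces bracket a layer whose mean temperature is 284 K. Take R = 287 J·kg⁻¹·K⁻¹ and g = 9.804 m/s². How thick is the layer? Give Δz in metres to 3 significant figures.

Δz ≈ 2930 m

Hypsometric equation: Δz = (R T̄/g) ln(P₁/P₂).
R T̄/g = 287 × 284 / 9.804 = 8313.7 m.
ln(818/575) = ln(1.4226) = 0.35249.
Δz = 8313.7 × 0.35249 = 2930.5 m.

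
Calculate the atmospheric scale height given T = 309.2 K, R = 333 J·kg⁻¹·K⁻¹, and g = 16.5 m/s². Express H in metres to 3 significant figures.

H ≈ 6240 m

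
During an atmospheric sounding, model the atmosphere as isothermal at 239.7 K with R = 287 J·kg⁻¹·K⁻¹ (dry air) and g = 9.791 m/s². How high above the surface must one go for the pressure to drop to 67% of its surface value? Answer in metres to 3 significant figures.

Scale height: H = RT/g = 287 × 239.7 / 9.791 = 7026.2 m.
Set P/P₀ = exp(−z/H) = 0.67, so z = −H ln(0.67).
−ln(0.67) = 0.40048; z = 7026.2 × 0.40048 = 2813.9 m.

z ≈ 2810 m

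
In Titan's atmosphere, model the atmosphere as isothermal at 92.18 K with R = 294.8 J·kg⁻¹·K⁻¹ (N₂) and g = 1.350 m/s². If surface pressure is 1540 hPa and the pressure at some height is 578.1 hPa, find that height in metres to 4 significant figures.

z ≈ 19720 m

Scale height: H = RT/g = 294.8 × 92.18 / 1.350 = 20129 m.
Invert the barometric formula: z = H ln(P₀/P).
P₀/P = 1540/578.1 = 2.6639; ln(2.6639) = 0.97979.
z = 20129 × 0.97979 = 19722 m.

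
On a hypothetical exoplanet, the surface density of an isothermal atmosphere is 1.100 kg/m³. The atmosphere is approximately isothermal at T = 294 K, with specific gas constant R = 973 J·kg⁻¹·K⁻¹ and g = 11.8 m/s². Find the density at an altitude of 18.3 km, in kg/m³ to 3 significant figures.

ρ ≈ 0.517 kg/m³

Scale height: H = RT/g = 973 × 294 / 11.8 = 24243 m.
In an isothermal atmosphere, density decays like pressure: ρ = ρ₀ exp(−z/H).
z/H = 18300/24243 = 0.75486; exp(−0.75486) = 0.47008.
ρ = 1.100 × 0.47008 = 0.51709 kg/m³.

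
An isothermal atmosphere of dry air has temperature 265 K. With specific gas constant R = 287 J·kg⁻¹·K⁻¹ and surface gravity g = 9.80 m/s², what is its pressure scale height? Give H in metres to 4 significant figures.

H ≈ 7761 m

The scale height of an isothermal atmosphere is H = RT/g.
H = 287 × 265 / 9.80 = 76055/9.80 = 7760.7 m.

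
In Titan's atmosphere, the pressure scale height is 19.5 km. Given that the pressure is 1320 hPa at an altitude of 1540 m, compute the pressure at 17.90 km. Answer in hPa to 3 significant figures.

P ≈ 570 hPa

Between two levels, P₂ = P₁ exp(−Δz/H) with Δz = z₂ − z₁.
Δz = 17900 − 1540.0 = 16360 m; Δz/H = 16360/19500 = 0.83897.
P₂ = 1320 × exp(−0.83897) = 1320 × 0.43216 = 570.45 hPa.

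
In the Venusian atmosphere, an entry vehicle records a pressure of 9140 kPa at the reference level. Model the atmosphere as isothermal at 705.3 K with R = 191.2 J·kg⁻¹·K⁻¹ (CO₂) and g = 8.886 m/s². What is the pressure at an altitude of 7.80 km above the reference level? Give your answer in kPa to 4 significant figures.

P ≈ 5467 kPa

Scale height: H = RT/g = 191.2 × 705.3 / 8.886 = 15176 m.
Barometric formula: P = P₀ exp(−z/H).
z/H = 7800.0/15176 = 0.51397; exp(−0.51397) = 0.59812.
P = 9140 × 0.59812 = 5466.8 kPa.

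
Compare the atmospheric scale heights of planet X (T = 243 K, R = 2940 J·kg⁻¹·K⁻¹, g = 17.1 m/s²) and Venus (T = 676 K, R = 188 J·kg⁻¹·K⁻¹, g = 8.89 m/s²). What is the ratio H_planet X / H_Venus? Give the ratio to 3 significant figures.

H_planet X/H_Venus ≈ 2.92

H = RT/g for each body.
H_planet X = 2940 × 243 / 17.1 = 41779 m.
H_Venus = 188 × 676 / 8.89 = 14296 m.
H_planet X/H_Venus = 41779/14296 = 2.9224.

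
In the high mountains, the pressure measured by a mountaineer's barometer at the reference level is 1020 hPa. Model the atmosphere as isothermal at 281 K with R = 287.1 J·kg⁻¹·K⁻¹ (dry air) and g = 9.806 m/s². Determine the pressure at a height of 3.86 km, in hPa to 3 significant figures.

Scale height: H = RT/g = 287.1 × 281 / 9.806 = 8227.1 m.
Barometric formula: P = P₀ exp(−z/H).
z/H = 3860.0/8227.1 = 0.46918; exp(−0.46918) = 0.62551.
P = 1020 × 0.62551 = 638.02 hPa.

P ≈ 638 hPa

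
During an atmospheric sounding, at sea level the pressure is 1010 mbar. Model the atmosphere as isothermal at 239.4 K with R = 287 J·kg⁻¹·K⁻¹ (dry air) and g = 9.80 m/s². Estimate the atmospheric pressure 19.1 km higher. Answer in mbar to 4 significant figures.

P ≈ 66.25 mbar

Scale height: H = RT/g = 287 × 239.4 / 9.80 = 7011.0 m.
Barometric formula: P = P₀ exp(−z/H).
z/H = 19100/7011.0 = 2.7243; exp(−2.7243) = 0.065592.
P = 1010 × 0.065592 = 66.248 mbar.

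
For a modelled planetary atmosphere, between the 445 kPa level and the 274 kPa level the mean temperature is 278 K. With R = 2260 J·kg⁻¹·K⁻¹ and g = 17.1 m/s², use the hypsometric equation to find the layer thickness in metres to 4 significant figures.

Δz ≈ 17820 m

Hypsometric equation: Δz = (R T̄/g) ln(P₁/P₂).
R T̄/g = 2260 × 278 / 17.1 = 36742 m.
ln(445/274) = ln(1.6241) = 0.48495.
Δz = 36742 × 0.48495 = 17818 m.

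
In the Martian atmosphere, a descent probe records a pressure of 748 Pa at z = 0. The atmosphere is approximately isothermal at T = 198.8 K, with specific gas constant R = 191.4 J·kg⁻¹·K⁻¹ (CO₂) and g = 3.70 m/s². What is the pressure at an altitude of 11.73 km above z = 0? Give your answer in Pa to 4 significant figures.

Scale height: H = RT/g = 191.4 × 198.8 / 3.70 = 10284 m.
Barometric formula: P = P₀ exp(−z/H).
z/H = 11730/10284 = 1.1406; exp(−1.1406) = 0.31963.
P = 748 × 0.31963 = 239.08 Pa.

P ≈ 239.1 Pa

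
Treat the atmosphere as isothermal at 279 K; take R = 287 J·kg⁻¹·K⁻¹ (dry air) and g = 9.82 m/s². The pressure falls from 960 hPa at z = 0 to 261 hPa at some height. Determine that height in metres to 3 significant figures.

Scale height: H = RT/g = 287 × 279 / 9.82 = 8154.1 m.
Invert the barometric formula: z = H ln(P₀/P).
P₀/P = 960/261 = 3.6782; ln(3.6782) = 1.3024.
z = 8154.1 × 1.3024 = 10620 m.

z ≈ 10600 m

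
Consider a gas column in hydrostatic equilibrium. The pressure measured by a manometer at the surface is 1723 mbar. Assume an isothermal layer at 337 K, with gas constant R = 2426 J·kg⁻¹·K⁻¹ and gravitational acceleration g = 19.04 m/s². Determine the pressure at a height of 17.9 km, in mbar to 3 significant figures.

Scale height: H = RT/g = 2426 × 337 / 19.04 = 42939 m.
Barometric formula: P = P₀ exp(−z/H).
z/H = 17900/42939 = 0.41687; exp(−0.41687) = 0.65911.
P = 1723 × 0.65911 = 1135.6 mbar.

P ≈ 1140 mbar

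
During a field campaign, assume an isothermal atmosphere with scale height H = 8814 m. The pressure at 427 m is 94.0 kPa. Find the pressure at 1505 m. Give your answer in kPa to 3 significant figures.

Between two levels, P₂ = P₁ exp(−Δz/H) with Δz = z₂ − z₁.
Δz = 1505.0 − 427.00 = 1078.0 m; Δz/H = 1078.0/8814.0 = 0.12231.
P₂ = 94.0 × exp(−0.12231) = 94.0 × 0.88487 = 83.178 kPa.

P ≈ 83.2 kPa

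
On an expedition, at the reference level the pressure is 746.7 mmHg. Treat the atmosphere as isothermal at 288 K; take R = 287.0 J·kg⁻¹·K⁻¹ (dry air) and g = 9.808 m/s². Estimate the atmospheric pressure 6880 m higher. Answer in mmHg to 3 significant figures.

Scale height: H = RT/g = 287.0 × 288 / 9.808 = 8427.4 m.
Barometric formula: P = P₀ exp(−z/H).
z/H = 6880.0/8427.4 = 0.81638; exp(−0.81638) = 0.44203.
P = 746.7 × 0.44203 = 330.06 mmHg.

P ≈ 330 mmHg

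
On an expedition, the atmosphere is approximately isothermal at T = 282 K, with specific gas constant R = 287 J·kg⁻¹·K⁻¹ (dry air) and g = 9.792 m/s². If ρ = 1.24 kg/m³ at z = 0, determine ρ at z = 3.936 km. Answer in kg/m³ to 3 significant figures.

ρ ≈ 0.770 kg/m³

Scale height: H = RT/g = 287 × 282 / 9.792 = 8265.3 m.
In an isothermal atmosphere, density decays like pressure: ρ = ρ₀ exp(−z/H).
z/H = 3936.0/8265.3 = 0.47621; exp(−0.47621) = 0.62113.
ρ = 1.24 × 0.62113 = 0.77020 kg/m³.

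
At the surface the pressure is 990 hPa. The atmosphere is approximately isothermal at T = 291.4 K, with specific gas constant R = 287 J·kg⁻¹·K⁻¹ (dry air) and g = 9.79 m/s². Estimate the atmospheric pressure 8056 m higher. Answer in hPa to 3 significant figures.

Scale height: H = RT/g = 287 × 291.4 / 9.79 = 8542.6 m.
Barometric formula: P = P₀ exp(−z/H).
z/H = 8056.0/8542.6 = 0.94304; exp(−0.94304) = 0.38944.
P = 990 × 0.38944 = 385.55 hPa.

P ≈ 386 hPa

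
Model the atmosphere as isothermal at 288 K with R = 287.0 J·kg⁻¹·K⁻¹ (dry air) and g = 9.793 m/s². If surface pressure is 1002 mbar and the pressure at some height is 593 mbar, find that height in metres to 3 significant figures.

Scale height: H = RT/g = 287.0 × 288 / 9.793 = 8440.3 m.
Invert the barometric formula: z = H ln(P₀/P).
P₀/P = 1002/593 = 1.6897; ln(1.6897) = 0.52455.
z = 8440.3 × 0.52455 = 4427.4 m.

z ≈ 4430 m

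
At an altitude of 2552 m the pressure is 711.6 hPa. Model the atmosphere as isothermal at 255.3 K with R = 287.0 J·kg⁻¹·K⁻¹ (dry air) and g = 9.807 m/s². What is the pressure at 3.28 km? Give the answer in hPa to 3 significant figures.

P ≈ 646 hPa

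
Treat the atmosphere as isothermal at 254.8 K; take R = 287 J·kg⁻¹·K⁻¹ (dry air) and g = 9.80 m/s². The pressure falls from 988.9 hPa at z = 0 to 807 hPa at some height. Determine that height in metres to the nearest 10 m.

Scale height: H = RT/g = 287 × 254.8 / 9.80 = 7462.0 m.
Invert the barometric formula: z = H ln(P₀/P).
P₀/P = 988.9/807 = 1.2254; ln(1.2254) = 0.20327.
z = 7462.0 × 0.20327 = 1516.8 m.

z ≈ 1520 m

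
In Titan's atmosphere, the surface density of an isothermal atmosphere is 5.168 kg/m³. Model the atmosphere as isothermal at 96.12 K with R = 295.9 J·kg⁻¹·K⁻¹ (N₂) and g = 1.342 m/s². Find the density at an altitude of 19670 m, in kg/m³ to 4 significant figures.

ρ ≈ 2.043 kg/m³

Scale height: H = RT/g = 295.9 × 96.12 / 1.342 = 21194 m.
In an isothermal atmosphere, density decays like pressure: ρ = ρ₀ exp(−z/H).
z/H = 19670/21194 = 0.92809; exp(−0.92809) = 0.39531.
ρ = 5.168 × 0.39531 = 2.0430 kg/m³.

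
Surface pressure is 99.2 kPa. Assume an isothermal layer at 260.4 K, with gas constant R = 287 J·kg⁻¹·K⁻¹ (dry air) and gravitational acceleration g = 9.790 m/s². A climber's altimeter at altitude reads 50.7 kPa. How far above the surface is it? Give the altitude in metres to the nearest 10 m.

z ≈ 5120 m

Scale height: H = RT/g = 287 × 260.4 / 9.790 = 7633.8 m.
Invert the barometric formula: z = H ln(P₀/P).
P₀/P = 99.2/50.7 = 1.9566; ln(1.9566) = 0.67121.
z = 7633.8 × 0.67121 = 5123.9 m.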